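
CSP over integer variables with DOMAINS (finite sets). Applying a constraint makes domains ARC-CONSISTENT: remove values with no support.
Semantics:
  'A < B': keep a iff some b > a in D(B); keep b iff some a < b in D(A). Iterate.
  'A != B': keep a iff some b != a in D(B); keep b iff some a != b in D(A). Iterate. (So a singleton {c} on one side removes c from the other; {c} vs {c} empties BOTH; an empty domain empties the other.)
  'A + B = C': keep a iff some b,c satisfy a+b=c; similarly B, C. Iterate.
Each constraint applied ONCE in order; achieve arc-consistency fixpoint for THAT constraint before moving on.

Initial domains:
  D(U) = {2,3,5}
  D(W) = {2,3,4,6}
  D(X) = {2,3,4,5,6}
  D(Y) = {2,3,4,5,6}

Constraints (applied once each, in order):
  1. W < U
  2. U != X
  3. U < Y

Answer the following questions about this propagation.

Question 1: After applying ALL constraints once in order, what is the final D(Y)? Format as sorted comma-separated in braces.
Constraint 1 (W < U) on D(W)={2,3,4,6} D(U)={2,3,5}: W {2,3,4,6}->{2,3,4}; U {2,3,5}->{3,5}
Constraint 2 (U != X) on D(U)={3,5} D(X)={2,3,4,5,6}: no change
Constraint 3 (U < Y) on D(U)={3,5} D(Y)={2,3,4,5,6}: Y {2,3,4,5,6}->{4,5,6}
So after all 3 constraints: D(Y) = {4,5,6}

Answer: {4,5,6}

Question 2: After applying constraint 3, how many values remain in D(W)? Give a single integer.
Constraint 1 (W < U) on D(W)={2,3,4,6} D(U)={2,3,5}: W {2,3,4,6}->{2,3,4}; U {2,3,5}->{3,5}
Constraint 2 (U != X) on D(U)={3,5} D(X)={2,3,4,5,6}: no change
Constraint 3 (U < Y) on D(U)={3,5} D(Y)={2,3,4,5,6}: Y {2,3,4,5,6}->{4,5,6}
So after constraint 3: D(W)={2,3,4}, size = 3

Answer: 3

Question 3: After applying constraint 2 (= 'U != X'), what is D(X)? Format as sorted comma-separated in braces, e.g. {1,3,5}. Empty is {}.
Constraint 1 (W < U) on D(W)={2,3,4,6} D(U)={2,3,5}: W {2,3,4,6}->{2,3,4}; U {2,3,5}->{3,5}
Constraint 2 (U != X) on D(U)={3,5} D(X)={2,3,4,5,6}: no change
So after constraint 2: D(X) = {2,3,4,5,6}

Answer: {2,3,4,5,6}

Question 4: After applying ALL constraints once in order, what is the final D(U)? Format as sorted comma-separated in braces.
Answer: {3,5}

Derivation:
Constraint 1 (W < U) on D(W)={2,3,4,6} D(U)={2,3,5}: W {2,3,4,6}->{2,3,4}; U {2,3,5}->{3,5}
Constraint 2 (U != X) on D(U)={3,5} D(X)={2,3,4,5,6}: no change
Constraint 3 (U < Y) on D(U)={3,5} D(Y)={2,3,4,5,6}: Y {2,3,4,5,6}->{4,5,6}
So after all 3 constraints: D(U) = {3,5}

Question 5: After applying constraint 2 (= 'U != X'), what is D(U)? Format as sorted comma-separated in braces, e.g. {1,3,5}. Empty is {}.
Answer: {3,5}

Derivation:
Constraint 1 (W < U) on D(W)={2,3,4,6} D(U)={2,3,5}: W {2,3,4,6}->{2,3,4}; U {2,3,5}->{3,5}
Constraint 2 (U != X) on D(U)={3,5} D(X)={2,3,4,5,6}: no change
So after constraint 2: D(U) = {3,5}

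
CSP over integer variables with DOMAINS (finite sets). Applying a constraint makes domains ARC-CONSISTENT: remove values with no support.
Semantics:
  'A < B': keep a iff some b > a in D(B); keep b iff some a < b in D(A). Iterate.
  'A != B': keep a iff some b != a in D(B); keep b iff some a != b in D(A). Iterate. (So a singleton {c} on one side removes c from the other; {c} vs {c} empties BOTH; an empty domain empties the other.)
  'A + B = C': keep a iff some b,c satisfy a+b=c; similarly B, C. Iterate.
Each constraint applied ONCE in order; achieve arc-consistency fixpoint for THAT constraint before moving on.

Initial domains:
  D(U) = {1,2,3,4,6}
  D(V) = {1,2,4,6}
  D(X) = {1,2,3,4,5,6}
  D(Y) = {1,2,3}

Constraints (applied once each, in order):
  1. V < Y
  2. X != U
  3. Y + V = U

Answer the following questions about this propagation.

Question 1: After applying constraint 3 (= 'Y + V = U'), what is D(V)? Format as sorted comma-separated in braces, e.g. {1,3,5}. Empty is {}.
Answer: {1,2}

Derivation:
Constraint 1 (V < Y) on D(V)={1,2,4,6} D(Y)={1,2,3}: V {1,2,4,6}->{1,2}; Y {1,2,3}->{2,3}
Constraint 2 (X != U) on D(X)={1,2,3,4,5,6} D(U)={1,2,3,4,6}: no change
Constraint 3 (Y + V = U) on D(Y)={2,3} D(V)={1,2} D(U)={1,2,3,4,6}: U {1,2,3,4,6}->{3,4}
So after constraint 3: D(V) = {1,2}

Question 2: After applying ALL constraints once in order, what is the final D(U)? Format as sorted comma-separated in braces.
Constraint 1 (V < Y) on D(V)={1,2,4,6} D(Y)={1,2,3}: V {1,2,4,6}->{1,2}; Y {1,2,3}->{2,3}
Constraint 2 (X != U) on D(X)={1,2,3,4,5,6} D(U)={1,2,3,4,6}: no change
Constraint 3 (Y + V = U) on D(Y)={2,3} D(V)={1,2} D(U)={1,2,3,4,6}: U {1,2,3,4,6}->{3,4}
So after all 3 constraints: D(U) = {3,4}

Answer: {3,4}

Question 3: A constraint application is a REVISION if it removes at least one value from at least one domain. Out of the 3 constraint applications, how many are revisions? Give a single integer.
Answer: 2

Derivation:
Constraint 1 (V < Y) on D(V)={1,2,4,6} D(Y)={1,2,3}: V {1,2,4,6}->{1,2}; Y {1,2,3}->{2,3} => REVISION
Constraint 2 (X != U) on D(X)={1,2,3,4,5,6} D(U)={1,2,3,4,6}: no change => not a revision
Constraint 3 (Y + V = U) on D(Y)={2,3} D(V)={1,2} D(U)={1,2,3,4,6}: U {1,2,3,4,6}->{3,4} => REVISION
Total revisions = 2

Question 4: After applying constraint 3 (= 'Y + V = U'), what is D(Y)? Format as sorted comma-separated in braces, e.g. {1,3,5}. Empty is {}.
Answer: {2,3}

Derivation:
Constraint 1 (V < Y) on D(V)={1,2,4,6} D(Y)={1,2,3}: V {1,2,4,6}->{1,2}; Y {1,2,3}->{2,3}
Constraint 2 (X != U) on D(X)={1,2,3,4,5,6} D(U)={1,2,3,4,6}: no change
Constraint 3 (Y + V = U) on D(Y)={2,3} D(V)={1,2} D(U)={1,2,3,4,6}: U {1,2,3,4,6}->{3,4}
So after constraint 3: D(Y) = {2,3}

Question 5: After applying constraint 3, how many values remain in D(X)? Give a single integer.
Answer: 6

Derivation:
Constraint 1 (V < Y) on D(V)={1,2,4,6} D(Y)={1,2,3}: V {1,2,4,6}->{1,2}; Y {1,2,3}->{2,3}
Constraint 2 (X != U) on D(X)={1,2,3,4,5,6} D(U)={1,2,3,4,6}: no change
Constraint 3 (Y + V = U) on D(Y)={2,3} D(V)={1,2} D(U)={1,2,3,4,6}: U {1,2,3,4,6}->{3,4}
So after constraint 3: D(X)={1,2,3,4,5,6}, size = 6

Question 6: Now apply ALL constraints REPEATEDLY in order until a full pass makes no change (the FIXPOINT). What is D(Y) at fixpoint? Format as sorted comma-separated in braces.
pass 0 (initial): D(Y)={1,2,3}
pass 1: U {1,2,3,4,6}->{3,4}; V {1,2,4,6}->{1,2}; Y {1,2,3}->{2,3}
pass 2: no change
Fixpoint after 2 passes: D(Y) = {2,3}

Answer: {2,3}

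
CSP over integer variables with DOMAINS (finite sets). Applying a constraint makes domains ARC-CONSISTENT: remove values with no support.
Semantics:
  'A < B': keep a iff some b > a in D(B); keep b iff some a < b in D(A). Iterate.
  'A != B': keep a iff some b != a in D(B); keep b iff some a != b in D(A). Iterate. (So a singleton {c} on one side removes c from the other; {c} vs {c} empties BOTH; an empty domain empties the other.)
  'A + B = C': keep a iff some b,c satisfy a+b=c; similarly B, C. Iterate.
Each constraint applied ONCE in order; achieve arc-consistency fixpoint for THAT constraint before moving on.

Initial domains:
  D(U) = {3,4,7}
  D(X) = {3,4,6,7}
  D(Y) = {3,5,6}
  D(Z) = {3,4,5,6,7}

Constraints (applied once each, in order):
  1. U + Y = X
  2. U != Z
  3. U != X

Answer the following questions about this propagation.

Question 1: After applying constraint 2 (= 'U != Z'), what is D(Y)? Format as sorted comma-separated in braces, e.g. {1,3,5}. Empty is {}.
Answer: {3}

Derivation:
Constraint 1 (U + Y = X) on D(U)={3,4,7} D(Y)={3,5,6} D(X)={3,4,6,7}: U {3,4,7}->{3,4}; Y {3,5,6}->{3}; X {3,4,6,7}->{6,7}
Constraint 2 (U != Z) on D(U)={3,4} D(Z)={3,4,5,6,7}: no change
So after constraint 2: D(Y) = {3}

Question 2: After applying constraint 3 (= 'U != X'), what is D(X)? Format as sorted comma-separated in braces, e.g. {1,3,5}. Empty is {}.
Constraint 1 (U + Y = X) on D(U)={3,4,7} D(Y)={3,5,6} D(X)={3,4,6,7}: U {3,4,7}->{3,4}; Y {3,5,6}->{3}; X {3,4,6,7}->{6,7}
Constraint 2 (U != Z) on D(U)={3,4} D(Z)={3,4,5,6,7}: no change
Constraint 3 (U != X) on D(U)={3,4} D(X)={6,7}: no change
So after constraint 3: D(X) = {6,7}

Answer: {6,7}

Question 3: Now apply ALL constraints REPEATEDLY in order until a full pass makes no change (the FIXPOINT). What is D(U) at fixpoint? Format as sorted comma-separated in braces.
pass 0 (initial): D(U)={3,4,7}
pass 1: U {3,4,7}->{3,4}; X {3,4,6,7}->{6,7}; Y {3,5,6}->{3}
pass 2: no change
Fixpoint after 2 passes: D(U) = {3,4}

Answer: {3,4}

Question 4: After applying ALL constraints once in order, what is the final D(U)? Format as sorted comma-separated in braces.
Constraint 1 (U + Y = X) on D(U)={3,4,7} D(Y)={3,5,6} D(X)={3,4,6,7}: U {3,4,7}->{3,4}; Y {3,5,6}->{3}; X {3,4,6,7}->{6,7}
Constraint 2 (U != Z) on D(U)={3,4} D(Z)={3,4,5,6,7}: no change
Constraint 3 (U != X) on D(U)={3,4} D(X)={6,7}: no change
So after all 3 constraints: D(U) = {3,4}

Answer: {3,4}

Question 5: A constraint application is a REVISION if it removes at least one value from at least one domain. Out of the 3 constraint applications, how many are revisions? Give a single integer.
Constraint 1 (U + Y = X) on D(U)={3,4,7} D(Y)={3,5,6} D(X)={3,4,6,7}: U {3,4,7}->{3,4}; Y {3,5,6}->{3}; X {3,4,6,7}->{6,7} => REVISION
Constraint 2 (U != Z) on D(U)={3,4} D(Z)={3,4,5,6,7}: no change => not a revision
Constraint 3 (U != X) on D(U)={3,4} D(X)={6,7}: no change => not a revision
Total revisions = 1

Answer: 1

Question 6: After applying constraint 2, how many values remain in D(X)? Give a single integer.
Constraint 1 (U + Y = X) on D(U)={3,4,7} D(Y)={3,5,6} D(X)={3,4,6,7}: U {3,4,7}->{3,4}; Y {3,5,6}->{3}; X {3,4,6,7}->{6,7}
Constraint 2 (U != Z) on D(U)={3,4} D(Z)={3,4,5,6,7}: no change
So after constraint 2: D(X)={6,7}, size = 2

Answer: 2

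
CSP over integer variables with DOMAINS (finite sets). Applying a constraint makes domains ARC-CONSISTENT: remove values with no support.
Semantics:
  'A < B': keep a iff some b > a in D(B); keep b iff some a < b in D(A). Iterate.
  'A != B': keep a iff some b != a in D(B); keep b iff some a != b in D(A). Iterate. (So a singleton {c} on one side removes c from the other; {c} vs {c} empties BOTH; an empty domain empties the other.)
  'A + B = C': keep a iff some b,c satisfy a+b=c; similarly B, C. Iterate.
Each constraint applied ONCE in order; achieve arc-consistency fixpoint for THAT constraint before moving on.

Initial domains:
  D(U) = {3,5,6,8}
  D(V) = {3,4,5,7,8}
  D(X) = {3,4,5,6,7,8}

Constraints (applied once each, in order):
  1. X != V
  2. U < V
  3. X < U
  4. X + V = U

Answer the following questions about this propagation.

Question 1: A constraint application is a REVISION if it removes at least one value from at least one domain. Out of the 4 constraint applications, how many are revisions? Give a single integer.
Constraint 1 (X != V) on D(X)={3,4,5,6,7,8} D(V)={3,4,5,7,8}: no change => not a revision
Constraint 2 (U < V) on D(U)={3,5,6,8} D(V)={3,4,5,7,8}: U {3,5,6,8}->{3,5,6}; V {3,4,5,7,8}->{4,5,7,8} => REVISION
Constraint 3 (X < U) on D(X)={3,4,5,6,7,8} D(U)={3,5,6}: X {3,4,5,6,7,8}->{3,4,5}; U {3,5,6}->{5,6} => REVISION
Constraint 4 (X + V = U) on D(X)={3,4,5} D(V)={4,5,7,8} D(U)={5,6}: X {3,4,5}->{}; V {4,5,7,8}->{}; U {5,6}->{} => REVISION
Total revisions = 3

Answer: 3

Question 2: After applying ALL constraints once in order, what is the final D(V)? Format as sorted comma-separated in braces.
Answer: {}

Derivation:
Constraint 1 (X != V) on D(X)={3,4,5,6,7,8} D(V)={3,4,5,7,8}: no change
Constraint 2 (U < V) on D(U)={3,5,6,8} D(V)={3,4,5,7,8}: U {3,5,6,8}->{3,5,6}; V {3,4,5,7,8}->{4,5,7,8}
Constraint 3 (X < U) on D(X)={3,4,5,6,7,8} D(U)={3,5,6}: X {3,4,5,6,7,8}->{3,4,5}; U {3,5,6}->{5,6}
Constraint 4 (X + V = U) on D(X)={3,4,5} D(V)={4,5,7,8} D(U)={5,6}: X {3,4,5}->{}; V {4,5,7,8}->{}; U {5,6}->{}
So after all 4 constraints: D(V) = {}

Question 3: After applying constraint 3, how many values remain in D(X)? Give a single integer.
Constraint 1 (X != V) on D(X)={3,4,5,6,7,8} D(V)={3,4,5,7,8}: no change
Constraint 2 (U < V) on D(U)={3,5,6,8} D(V)={3,4,5,7,8}: U {3,5,6,8}->{3,5,6}; V {3,4,5,7,8}->{4,5,7,8}
Constraint 3 (X < U) on D(X)={3,4,5,6,7,8} D(U)={3,5,6}: X {3,4,5,6,7,8}->{3,4,5}; U {3,5,6}->{5,6}
So after constraint 3: D(X)={3,4,5}, size = 3

Answer: 3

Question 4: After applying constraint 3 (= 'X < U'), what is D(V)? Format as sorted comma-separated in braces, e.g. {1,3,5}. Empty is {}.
Constraint 1 (X != V) on D(X)={3,4,5,6,7,8} D(V)={3,4,5,7,8}: no change
Constraint 2 (U < V) on D(U)={3,5,6,8} D(V)={3,4,5,7,8}: U {3,5,6,8}->{3,5,6}; V {3,4,5,7,8}->{4,5,7,8}
Constraint 3 (X < U) on D(X)={3,4,5,6,7,8} D(U)={3,5,6}: X {3,4,5,6,7,8}->{3,4,5}; U {3,5,6}->{5,6}
So after constraint 3: D(V) = {4,5,7,8}

Answer: {4,5,7,8}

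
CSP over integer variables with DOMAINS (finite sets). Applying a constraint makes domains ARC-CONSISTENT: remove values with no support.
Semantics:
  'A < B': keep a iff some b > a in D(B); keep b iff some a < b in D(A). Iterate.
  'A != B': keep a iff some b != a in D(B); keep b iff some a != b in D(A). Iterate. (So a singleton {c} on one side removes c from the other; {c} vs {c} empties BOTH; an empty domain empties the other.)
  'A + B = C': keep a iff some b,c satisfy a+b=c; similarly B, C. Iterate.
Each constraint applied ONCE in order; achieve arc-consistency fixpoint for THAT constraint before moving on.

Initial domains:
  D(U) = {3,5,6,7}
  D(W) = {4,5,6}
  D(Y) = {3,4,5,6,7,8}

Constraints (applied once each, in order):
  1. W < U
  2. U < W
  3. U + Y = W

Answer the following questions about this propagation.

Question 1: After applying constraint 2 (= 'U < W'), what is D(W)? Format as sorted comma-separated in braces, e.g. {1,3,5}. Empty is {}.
Constraint 1 (W < U) on D(W)={4,5,6} D(U)={3,5,6,7}: U {3,5,6,7}->{5,6,7}
Constraint 2 (U < W) on D(U)={5,6,7} D(W)={4,5,6}: U {5,6,7}->{5}; W {4,5,6}->{6}
So after constraint 2: D(W) = {6}

Answer: {6}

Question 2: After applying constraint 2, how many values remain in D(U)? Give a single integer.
Answer: 1

Derivation:
Constraint 1 (W < U) on D(W)={4,5,6} D(U)={3,5,6,7}: U {3,5,6,7}->{5,6,7}
Constraint 2 (U < W) on D(U)={5,6,7} D(W)={4,5,6}: U {5,6,7}->{5}; W {4,5,6}->{6}
So after constraint 2: D(U)={5}, size = 1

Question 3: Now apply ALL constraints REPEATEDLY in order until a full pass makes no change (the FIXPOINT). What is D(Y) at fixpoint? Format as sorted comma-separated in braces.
Answer: {}

Derivation:
pass 0 (initial): D(Y)={3,4,5,6,7,8}
pass 1: U {3,5,6,7}->{}; W {4,5,6}->{}; Y {3,4,5,6,7,8}->{}
pass 2: no change
Fixpoint after 2 passes: D(Y) = {}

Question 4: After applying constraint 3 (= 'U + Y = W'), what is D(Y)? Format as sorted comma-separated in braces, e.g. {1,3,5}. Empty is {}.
Constraint 1 (W < U) on D(W)={4,5,6} D(U)={3,5,6,7}: U {3,5,6,7}->{5,6,7}
Constraint 2 (U < W) on D(U)={5,6,7} D(W)={4,5,6}: U {5,6,7}->{5}; W {4,5,6}->{6}
Constraint 3 (U + Y = W) on D(U)={5} D(Y)={3,4,5,6,7,8} D(W)={6}: U {5}->{}; Y {3,4,5,6,7,8}->{}; W {6}->{}
So after constraint 3: D(Y) = {}

Answer: {}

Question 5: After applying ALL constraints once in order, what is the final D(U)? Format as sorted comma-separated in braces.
Answer: {}

Derivation:
Constraint 1 (W < U) on D(W)={4,5,6} D(U)={3,5,6,7}: U {3,5,6,7}->{5,6,7}
Constraint 2 (U < W) on D(U)={5,6,7} D(W)={4,5,6}: U {5,6,7}->{5}; W {4,5,6}->{6}
Constraint 3 (U + Y = W) on D(U)={5} D(Y)={3,4,5,6,7,8} D(W)={6}: U {5}->{}; Y {3,4,5,6,7,8}->{}; W {6}->{}
So after all 3 constraints: D(U) = {}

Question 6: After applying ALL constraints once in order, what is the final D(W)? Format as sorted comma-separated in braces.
Constraint 1 (W < U) on D(W)={4,5,6} D(U)={3,5,6,7}: U {3,5,6,7}->{5,6,7}
Constraint 2 (U < W) on D(U)={5,6,7} D(W)={4,5,6}: U {5,6,7}->{5}; W {4,5,6}->{6}
Constraint 3 (U + Y = W) on D(U)={5} D(Y)={3,4,5,6,7,8} D(W)={6}: U {5}->{}; Y {3,4,5,6,7,8}->{}; W {6}->{}
So after all 3 constraints: D(W) = {}

Answer: {}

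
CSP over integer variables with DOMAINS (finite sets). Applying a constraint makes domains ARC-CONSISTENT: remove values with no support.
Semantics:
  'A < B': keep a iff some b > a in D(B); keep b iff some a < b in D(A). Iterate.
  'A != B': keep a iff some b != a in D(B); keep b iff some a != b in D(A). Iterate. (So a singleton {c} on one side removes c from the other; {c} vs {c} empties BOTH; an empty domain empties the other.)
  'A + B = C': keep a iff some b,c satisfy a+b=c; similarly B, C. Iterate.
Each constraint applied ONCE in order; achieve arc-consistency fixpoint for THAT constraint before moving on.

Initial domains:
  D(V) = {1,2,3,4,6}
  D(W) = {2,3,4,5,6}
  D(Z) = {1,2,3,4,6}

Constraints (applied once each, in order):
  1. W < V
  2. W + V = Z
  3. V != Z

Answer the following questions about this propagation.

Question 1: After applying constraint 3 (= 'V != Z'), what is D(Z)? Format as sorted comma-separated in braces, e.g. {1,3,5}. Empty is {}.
Answer: {6}

Derivation:
Constraint 1 (W < V) on D(W)={2,3,4,5,6} D(V)={1,2,3,4,6}: W {2,3,4,5,6}->{2,3,4,5}; V {1,2,3,4,6}->{3,4,6}
Constraint 2 (W + V = Z) on D(W)={2,3,4,5} D(V)={3,4,6} D(Z)={1,2,3,4,6}: W {2,3,4,5}->{2,3}; V {3,4,6}->{3,4}; Z {1,2,3,4,6}->{6}
Constraint 3 (V != Z) on D(V)={3,4} D(Z)={6}: no change
So after constraint 3: D(Z) = {6}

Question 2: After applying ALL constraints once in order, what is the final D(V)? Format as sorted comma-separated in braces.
Answer: {3,4}

Derivation:
Constraint 1 (W < V) on D(W)={2,3,4,5,6} D(V)={1,2,3,4,6}: W {2,3,4,5,6}->{2,3,4,5}; V {1,2,3,4,6}->{3,4,6}
Constraint 2 (W + V = Z) on D(W)={2,3,4,5} D(V)={3,4,6} D(Z)={1,2,3,4,6}: W {2,3,4,5}->{2,3}; V {3,4,6}->{3,4}; Z {1,2,3,4,6}->{6}
Constraint 3 (V != Z) on D(V)={3,4} D(Z)={6}: no change
So after all 3 constraints: D(V) = {3,4}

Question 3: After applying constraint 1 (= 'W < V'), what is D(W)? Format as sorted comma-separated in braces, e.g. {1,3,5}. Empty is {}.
Answer: {2,3,4,5}

Derivation:
Constraint 1 (W < V) on D(W)={2,3,4,5,6} D(V)={1,2,3,4,6}: W {2,3,4,5,6}->{2,3,4,5}; V {1,2,3,4,6}->{3,4,6}
So after constraint 1: D(W) = {2,3,4,5}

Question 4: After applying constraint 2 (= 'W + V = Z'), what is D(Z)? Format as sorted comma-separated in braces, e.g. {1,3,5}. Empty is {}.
Constraint 1 (W < V) on D(W)={2,3,4,5,6} D(V)={1,2,3,4,6}: W {2,3,4,5,6}->{2,3,4,5}; V {1,2,3,4,6}->{3,4,6}
Constraint 2 (W + V = Z) on D(W)={2,3,4,5} D(V)={3,4,6} D(Z)={1,2,3,4,6}: W {2,3,4,5}->{2,3}; V {3,4,6}->{3,4}; Z {1,2,3,4,6}->{6}
So after constraint 2: D(Z) = {6}

Answer: {6}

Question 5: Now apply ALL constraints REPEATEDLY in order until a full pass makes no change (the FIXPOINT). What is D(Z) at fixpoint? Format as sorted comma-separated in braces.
pass 0 (initial): D(Z)={1,2,3,4,6}
pass 1: V {1,2,3,4,6}->{3,4}; W {2,3,4,5,6}->{2,3}; Z {1,2,3,4,6}->{6}
pass 2: no change
Fixpoint after 2 passes: D(Z) = {6}

Answer: {6}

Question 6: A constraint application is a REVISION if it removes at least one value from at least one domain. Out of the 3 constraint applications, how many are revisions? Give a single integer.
Answer: 2

Derivation:
Constraint 1 (W < V) on D(W)={2,3,4,5,6} D(V)={1,2,3,4,6}: W {2,3,4,5,6}->{2,3,4,5}; V {1,2,3,4,6}->{3,4,6} => REVISION
Constraint 2 (W + V = Z) on D(W)={2,3,4,5} D(V)={3,4,6} D(Z)={1,2,3,4,6}: W {2,3,4,5}->{2,3}; V {3,4,6}->{3,4}; Z {1,2,3,4,6}->{6} => REVISION
Constraint 3 (V != Z) on D(V)={3,4} D(Z)={6}: no change => not a revision
Total revisions = 2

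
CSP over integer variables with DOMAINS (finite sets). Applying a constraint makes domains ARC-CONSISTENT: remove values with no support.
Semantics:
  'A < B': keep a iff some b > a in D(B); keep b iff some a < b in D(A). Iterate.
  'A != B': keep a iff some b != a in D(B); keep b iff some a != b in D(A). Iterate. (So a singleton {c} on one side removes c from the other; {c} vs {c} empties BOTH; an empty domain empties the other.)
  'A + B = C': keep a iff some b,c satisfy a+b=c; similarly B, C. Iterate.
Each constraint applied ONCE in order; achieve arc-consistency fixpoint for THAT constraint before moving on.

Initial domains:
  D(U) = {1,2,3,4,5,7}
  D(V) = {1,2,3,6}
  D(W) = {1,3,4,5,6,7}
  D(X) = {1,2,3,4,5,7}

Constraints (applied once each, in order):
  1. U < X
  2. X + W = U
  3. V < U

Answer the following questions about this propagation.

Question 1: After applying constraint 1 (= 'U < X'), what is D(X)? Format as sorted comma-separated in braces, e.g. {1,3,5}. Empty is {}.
Constraint 1 (U < X) on D(U)={1,2,3,4,5,7} D(X)={1,2,3,4,5,7}: U {1,2,3,4,5,7}->{1,2,3,4,5}; X {1,2,3,4,5,7}->{2,3,4,5,7}
So after constraint 1: D(X) = {2,3,4,5,7}

Answer: {2,3,4,5,7}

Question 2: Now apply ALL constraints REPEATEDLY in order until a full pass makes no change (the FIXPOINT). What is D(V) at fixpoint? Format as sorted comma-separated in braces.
pass 0 (initial): D(V)={1,2,3,6}
pass 1: U {1,2,3,4,5,7}->{3,4,5}; V {1,2,3,6}->{1,2,3}; W {1,3,4,5,6,7}->{1,3}; X {1,2,3,4,5,7}->{2,3,4}
pass 2: U {3,4,5}->{}; V {1,2,3}->{}; W {1,3}->{}; X {2,3,4}->{}
pass 3: no change
Fixpoint after 3 passes: D(V) = {}

Answer: {}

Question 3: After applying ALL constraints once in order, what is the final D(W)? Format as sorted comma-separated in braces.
Answer: {1,3}

Derivation:
Constraint 1 (U < X) on D(U)={1,2,3,4,5,7} D(X)={1,2,3,4,5,7}: U {1,2,3,4,5,7}->{1,2,3,4,5}; X {1,2,3,4,5,7}->{2,3,4,5,7}
Constraint 2 (X + W = U) on D(X)={2,3,4,5,7} D(W)={1,3,4,5,6,7} D(U)={1,2,3,4,5}: X {2,3,4,5,7}->{2,3,4}; W {1,3,4,5,6,7}->{1,3}; U {1,2,3,4,5}->{3,4,5}
Constraint 3 (V < U) on D(V)={1,2,3,6} D(U)={3,4,5}: V {1,2,3,6}->{1,2,3}
So after all 3 constraints: D(W) = {1,3}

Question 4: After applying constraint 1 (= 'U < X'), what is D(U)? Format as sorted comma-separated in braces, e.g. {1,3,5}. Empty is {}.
Answer: {1,2,3,4,5}

Derivation:
Constraint 1 (U < X) on D(U)={1,2,3,4,5,7} D(X)={1,2,3,4,5,7}: U {1,2,3,4,5,7}->{1,2,3,4,5}; X {1,2,3,4,5,7}->{2,3,4,5,7}
So after constraint 1: D(U) = {1,2,3,4,5}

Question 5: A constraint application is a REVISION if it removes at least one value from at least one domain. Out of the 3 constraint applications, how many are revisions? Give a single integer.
Constraint 1 (U < X) on D(U)={1,2,3,4,5,7} D(X)={1,2,3,4,5,7}: U {1,2,3,4,5,7}->{1,2,3,4,5}; X {1,2,3,4,5,7}->{2,3,4,5,7} => REVISION
Constraint 2 (X + W = U) on D(X)={2,3,4,5,7} D(W)={1,3,4,5,6,7} D(U)={1,2,3,4,5}: X {2,3,4,5,7}->{2,3,4}; W {1,3,4,5,6,7}->{1,3}; U {1,2,3,4,5}->{3,4,5} => REVISION
Constraint 3 (V < U) on D(V)={1,2,3,6} D(U)={3,4,5}: V {1,2,3,6}->{1,2,3} => REVISION
Total revisions = 3

Answer: 3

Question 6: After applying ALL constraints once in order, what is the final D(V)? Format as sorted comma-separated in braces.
Answer: {1,2,3}

Derivation:
Constraint 1 (U < X) on D(U)={1,2,3,4,5,7} D(X)={1,2,3,4,5,7}: U {1,2,3,4,5,7}->{1,2,3,4,5}; X {1,2,3,4,5,7}->{2,3,4,5,7}
Constraint 2 (X + W = U) on D(X)={2,3,4,5,7} D(W)={1,3,4,5,6,7} D(U)={1,2,3,4,5}: X {2,3,4,5,7}->{2,3,4}; W {1,3,4,5,6,7}->{1,3}; U {1,2,3,4,5}->{3,4,5}
Constraint 3 (V < U) on D(V)={1,2,3,6} D(U)={3,4,5}: V {1,2,3,6}->{1,2,3}
So after all 3 constraints: D(V) = {1,2,3}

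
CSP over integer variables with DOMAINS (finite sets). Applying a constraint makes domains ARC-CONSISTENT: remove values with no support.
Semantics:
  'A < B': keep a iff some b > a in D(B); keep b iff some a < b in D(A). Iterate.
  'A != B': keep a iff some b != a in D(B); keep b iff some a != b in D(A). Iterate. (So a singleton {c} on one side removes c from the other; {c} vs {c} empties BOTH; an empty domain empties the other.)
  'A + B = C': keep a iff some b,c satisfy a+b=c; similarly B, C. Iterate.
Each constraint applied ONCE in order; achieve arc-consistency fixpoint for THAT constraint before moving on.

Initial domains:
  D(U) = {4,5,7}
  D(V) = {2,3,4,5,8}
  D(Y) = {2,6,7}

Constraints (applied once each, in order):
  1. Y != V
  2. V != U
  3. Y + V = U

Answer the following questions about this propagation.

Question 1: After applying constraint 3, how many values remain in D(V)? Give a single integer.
Constraint 1 (Y != V) on D(Y)={2,6,7} D(V)={2,3,4,5,8}: no change
Constraint 2 (V != U) on D(V)={2,3,4,5,8} D(U)={4,5,7}: no change
Constraint 3 (Y + V = U) on D(Y)={2,6,7} D(V)={2,3,4,5,8} D(U)={4,5,7}: Y {2,6,7}->{2}; V {2,3,4,5,8}->{2,3,5}
So after constraint 3: D(V)={2,3,5}, size = 3

Answer: 3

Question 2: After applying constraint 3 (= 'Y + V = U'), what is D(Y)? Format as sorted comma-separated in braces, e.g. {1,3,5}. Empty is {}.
Constraint 1 (Y != V) on D(Y)={2,6,7} D(V)={2,3,4,5,8}: no change
Constraint 2 (V != U) on D(V)={2,3,4,5,8} D(U)={4,5,7}: no change
Constraint 3 (Y + V = U) on D(Y)={2,6,7} D(V)={2,3,4,5,8} D(U)={4,5,7}: Y {2,6,7}->{2}; V {2,3,4,5,8}->{2,3,5}
So after constraint 3: D(Y) = {2}

Answer: {2}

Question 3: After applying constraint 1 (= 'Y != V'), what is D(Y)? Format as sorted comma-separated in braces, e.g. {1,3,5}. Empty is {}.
Answer: {2,6,7}

Derivation:
Constraint 1 (Y != V) on D(Y)={2,6,7} D(V)={2,3,4,5,8}: no change
So after constraint 1: D(Y) = {2,6,7}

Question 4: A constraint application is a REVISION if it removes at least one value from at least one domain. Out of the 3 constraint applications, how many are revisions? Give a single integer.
Constraint 1 (Y != V) on D(Y)={2,6,7} D(V)={2,3,4,5,8}: no change => not a revision
Constraint 2 (V != U) on D(V)={2,3,4,5,8} D(U)={4,5,7}: no change => not a revision
Constraint 3 (Y + V = U) on D(Y)={2,6,7} D(V)={2,3,4,5,8} D(U)={4,5,7}: Y {2,6,7}->{2}; V {2,3,4,5,8}->{2,3,5} => REVISION
Total revisions = 1

Answer: 1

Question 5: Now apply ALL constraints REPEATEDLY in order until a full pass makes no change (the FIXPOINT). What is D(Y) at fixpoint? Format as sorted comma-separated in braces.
Answer: {2}

Derivation:
pass 0 (initial): D(Y)={2,6,7}
pass 1: V {2,3,4,5,8}->{2,3,5}; Y {2,6,7}->{2}
pass 2: U {4,5,7}->{5,7}; V {2,3,5}->{3,5}
pass 3: no change
Fixpoint after 3 passes: D(Y) = {2}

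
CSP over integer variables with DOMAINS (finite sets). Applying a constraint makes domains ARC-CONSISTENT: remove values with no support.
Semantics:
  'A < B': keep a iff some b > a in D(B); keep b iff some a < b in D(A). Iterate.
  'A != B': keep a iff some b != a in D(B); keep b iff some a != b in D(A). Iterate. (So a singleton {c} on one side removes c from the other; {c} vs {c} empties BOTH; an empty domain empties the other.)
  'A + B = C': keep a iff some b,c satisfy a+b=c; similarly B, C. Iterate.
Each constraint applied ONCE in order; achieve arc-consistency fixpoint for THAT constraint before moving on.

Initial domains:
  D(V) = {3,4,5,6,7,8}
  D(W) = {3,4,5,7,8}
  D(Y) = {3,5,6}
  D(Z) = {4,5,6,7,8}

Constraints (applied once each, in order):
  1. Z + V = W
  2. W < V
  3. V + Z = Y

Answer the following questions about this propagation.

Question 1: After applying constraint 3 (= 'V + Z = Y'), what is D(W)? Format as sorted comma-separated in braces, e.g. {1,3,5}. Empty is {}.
Answer: {}

Derivation:
Constraint 1 (Z + V = W) on D(Z)={4,5,6,7,8} D(V)={3,4,5,6,7,8} D(W)={3,4,5,7,8}: Z {4,5,6,7,8}->{4,5}; V {3,4,5,6,7,8}->{3,4}; W {3,4,5,7,8}->{7,8}
Constraint 2 (W < V) on D(W)={7,8} D(V)={3,4}: W {7,8}->{}; V {3,4}->{}
Constraint 3 (V + Z = Y) on D(V)={} D(Z)={4,5} D(Y)={3,5,6}: Z {4,5}->{}; Y {3,5,6}->{}
So after constraint 3: D(W) = {}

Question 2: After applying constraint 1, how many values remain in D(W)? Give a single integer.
Answer: 2

Derivation:
Constraint 1 (Z + V = W) on D(Z)={4,5,6,7,8} D(V)={3,4,5,6,7,8} D(W)={3,4,5,7,8}: Z {4,5,6,7,8}->{4,5}; V {3,4,5,6,7,8}->{3,4}; W {3,4,5,7,8}->{7,8}
So after constraint 1: D(W)={7,8}, size = 2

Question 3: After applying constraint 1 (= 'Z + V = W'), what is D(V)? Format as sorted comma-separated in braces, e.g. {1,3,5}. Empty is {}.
Constraint 1 (Z + V = W) on D(Z)={4,5,6,7,8} D(V)={3,4,5,6,7,8} D(W)={3,4,5,7,8}: Z {4,5,6,7,8}->{4,5}; V {3,4,5,6,7,8}->{3,4}; W {3,4,5,7,8}->{7,8}
So after constraint 1: D(V) = {3,4}

Answer: {3,4}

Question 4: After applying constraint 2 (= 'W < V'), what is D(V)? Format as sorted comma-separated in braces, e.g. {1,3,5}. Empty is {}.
Constraint 1 (Z + V = W) on D(Z)={4,5,6,7,8} D(V)={3,4,5,6,7,8} D(W)={3,4,5,7,8}: Z {4,5,6,7,8}->{4,5}; V {3,4,5,6,7,8}->{3,4}; W {3,4,5,7,8}->{7,8}
Constraint 2 (W < V) on D(W)={7,8} D(V)={3,4}: W {7,8}->{}; V {3,4}->{}
So after constraint 2: D(V) = {}

Answer: {}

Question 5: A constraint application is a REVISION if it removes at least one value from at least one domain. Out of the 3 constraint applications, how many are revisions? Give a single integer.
Constraint 1 (Z + V = W) on D(Z)={4,5,6,7,8} D(V)={3,4,5,6,7,8} D(W)={3,4,5,7,8}: Z {4,5,6,7,8}->{4,5}; V {3,4,5,6,7,8}->{3,4}; W {3,4,5,7,8}->{7,8} => REVISION
Constraint 2 (W < V) on D(W)={7,8} D(V)={3,4}: W {7,8}->{}; V {3,4}->{} => REVISION
Constraint 3 (V + Z = Y) on D(V)={} D(Z)={4,5} D(Y)={3,5,6}: Z {4,5}->{}; Y {3,5,6}->{} => REVISION
Total revisions = 3

Answer: 3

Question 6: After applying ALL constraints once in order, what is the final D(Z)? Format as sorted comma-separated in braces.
Answer: {}

Derivation:
Constraint 1 (Z + V = W) on D(Z)={4,5,6,7,8} D(V)={3,4,5,6,7,8} D(W)={3,4,5,7,8}: Z {4,5,6,7,8}->{4,5}; V {3,4,5,6,7,8}->{3,4}; W {3,4,5,7,8}->{7,8}
Constraint 2 (W < V) on D(W)={7,8} D(V)={3,4}: W {7,8}->{}; V {3,4}->{}
Constraint 3 (V + Z = Y) on D(V)={} D(Z)={4,5} D(Y)={3,5,6}: Z {4,5}->{}; Y {3,5,6}->{}
So after all 3 constraints: D(Z) = {}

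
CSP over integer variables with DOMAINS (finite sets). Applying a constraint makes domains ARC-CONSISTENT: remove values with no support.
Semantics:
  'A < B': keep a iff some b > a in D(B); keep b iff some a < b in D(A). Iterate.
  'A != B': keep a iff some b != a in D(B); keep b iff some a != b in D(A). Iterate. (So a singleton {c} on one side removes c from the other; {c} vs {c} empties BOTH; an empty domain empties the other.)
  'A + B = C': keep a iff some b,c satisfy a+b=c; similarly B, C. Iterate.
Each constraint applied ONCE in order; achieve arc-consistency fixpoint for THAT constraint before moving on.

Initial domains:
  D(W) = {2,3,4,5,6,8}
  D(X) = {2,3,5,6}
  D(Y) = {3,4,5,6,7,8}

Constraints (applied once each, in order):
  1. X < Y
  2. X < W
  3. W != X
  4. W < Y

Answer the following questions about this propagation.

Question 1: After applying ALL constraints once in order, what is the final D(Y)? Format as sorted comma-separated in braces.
Constraint 1 (X < Y) on D(X)={2,3,5,6} D(Y)={3,4,5,6,7,8}: no change
Constraint 2 (X < W) on D(X)={2,3,5,6} D(W)={2,3,4,5,6,8}: W {2,3,4,5,6,8}->{3,4,5,6,8}
Constraint 3 (W != X) on D(W)={3,4,5,6,8} D(X)={2,3,5,6}: no change
Constraint 4 (W < Y) on D(W)={3,4,5,6,8} D(Y)={3,4,5,6,7,8}: W {3,4,5,6,8}->{3,4,5,6}; Y {3,4,5,6,7,8}->{4,5,6,7,8}
So after all 4 constraints: D(Y) = {4,5,6,7,8}

Answer: {4,5,6,7,8}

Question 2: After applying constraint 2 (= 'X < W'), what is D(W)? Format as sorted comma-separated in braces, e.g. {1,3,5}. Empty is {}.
Constraint 1 (X < Y) on D(X)={2,3,5,6} D(Y)={3,4,5,6,7,8}: no change
Constraint 2 (X < W) on D(X)={2,3,5,6} D(W)={2,3,4,5,6,8}: W {2,3,4,5,6,8}->{3,4,5,6,8}
So after constraint 2: D(W) = {3,4,5,6,8}

Answer: {3,4,5,6,8}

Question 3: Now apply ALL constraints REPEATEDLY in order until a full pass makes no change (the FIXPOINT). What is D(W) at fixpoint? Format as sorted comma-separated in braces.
Answer: {3,4,5,6}

Derivation:
pass 0 (initial): D(W)={2,3,4,5,6,8}
pass 1: W {2,3,4,5,6,8}->{3,4,5,6}; Y {3,4,5,6,7,8}->{4,5,6,7,8}
pass 2: X {2,3,5,6}->{2,3,5}
pass 3: no change
Fixpoint after 3 passes: D(W) = {3,4,5,6}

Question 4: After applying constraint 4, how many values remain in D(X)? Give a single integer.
Answer: 4

Derivation:
Constraint 1 (X < Y) on D(X)={2,3,5,6} D(Y)={3,4,5,6,7,8}: no change
Constraint 2 (X < W) on D(X)={2,3,5,6} D(W)={2,3,4,5,6,8}: W {2,3,4,5,6,8}->{3,4,5,6,8}
Constraint 3 (W != X) on D(W)={3,4,5,6,8} D(X)={2,3,5,6}: no change
Constraint 4 (W < Y) on D(W)={3,4,5,6,8} D(Y)={3,4,5,6,7,8}: W {3,4,5,6,8}->{3,4,5,6}; Y {3,4,5,6,7,8}->{4,5,6,7,8}
So after constraint 4: D(X)={2,3,5,6}, size = 4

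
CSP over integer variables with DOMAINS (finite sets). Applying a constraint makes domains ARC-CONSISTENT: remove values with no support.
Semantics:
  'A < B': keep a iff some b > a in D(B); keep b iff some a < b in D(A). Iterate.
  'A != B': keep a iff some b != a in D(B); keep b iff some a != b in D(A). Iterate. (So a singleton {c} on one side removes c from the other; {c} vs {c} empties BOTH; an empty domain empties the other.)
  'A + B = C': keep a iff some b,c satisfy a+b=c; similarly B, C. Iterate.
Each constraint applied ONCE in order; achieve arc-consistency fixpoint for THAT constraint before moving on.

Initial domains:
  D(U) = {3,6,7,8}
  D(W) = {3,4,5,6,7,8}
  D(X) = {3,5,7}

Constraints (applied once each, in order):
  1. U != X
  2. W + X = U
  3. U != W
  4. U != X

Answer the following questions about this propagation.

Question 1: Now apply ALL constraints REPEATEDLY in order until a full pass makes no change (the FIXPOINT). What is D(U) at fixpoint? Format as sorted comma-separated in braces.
Answer: {6,7,8}

Derivation:
pass 0 (initial): D(U)={3,6,7,8}
pass 1: U {3,6,7,8}->{6,7,8}; W {3,4,5,6,7,8}->{3,4,5}; X {3,5,7}->{3,5}
pass 2: no change
Fixpoint after 2 passes: D(U) = {6,7,8}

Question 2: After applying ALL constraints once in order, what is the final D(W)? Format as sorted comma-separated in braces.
Constraint 1 (U != X) on D(U)={3,6,7,8} D(X)={3,5,7}: no change
Constraint 2 (W + X = U) on D(W)={3,4,5,6,7,8} D(X)={3,5,7} D(U)={3,6,7,8}: W {3,4,5,6,7,8}->{3,4,5}; X {3,5,7}->{3,5}; U {3,6,7,8}->{6,7,8}
Constraint 3 (U != W) on D(U)={6,7,8} D(W)={3,4,5}: no change
Constraint 4 (U != X) on D(U)={6,7,8} D(X)={3,5}: no change
So after all 4 constraints: D(W) = {3,4,5}

Answer: {3,4,5}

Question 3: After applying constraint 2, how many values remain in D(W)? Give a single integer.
Constraint 1 (U != X) on D(U)={3,6,7,8} D(X)={3,5,7}: no change
Constraint 2 (W + X = U) on D(W)={3,4,5,6,7,8} D(X)={3,5,7} D(U)={3,6,7,8}: W {3,4,5,6,7,8}->{3,4,5}; X {3,5,7}->{3,5}; U {3,6,7,8}->{6,7,8}
So after constraint 2: D(W)={3,4,5}, size = 3

Answer: 3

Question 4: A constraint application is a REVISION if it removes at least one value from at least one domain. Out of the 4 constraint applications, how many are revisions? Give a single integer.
Answer: 1

Derivation:
Constraint 1 (U != X) on D(U)={3,6,7,8} D(X)={3,5,7}: no change => not a revision
Constraint 2 (W + X = U) on D(W)={3,4,5,6,7,8} D(X)={3,5,7} D(U)={3,6,7,8}: W {3,4,5,6,7,8}->{3,4,5}; X {3,5,7}->{3,5}; U {3,6,7,8}->{6,7,8} => REVISION
Constraint 3 (U != W) on D(U)={6,7,8} D(W)={3,4,5}: no change => not a revision
Constraint 4 (U != X) on D(U)={6,7,8} D(X)={3,5}: no change => not a revision
Total revisions = 1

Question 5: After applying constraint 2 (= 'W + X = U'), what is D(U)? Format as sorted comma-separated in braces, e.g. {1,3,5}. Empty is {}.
Answer: {6,7,8}

Derivation:
Constraint 1 (U != X) on D(U)={3,6,7,8} D(X)={3,5,7}: no change
Constraint 2 (W + X = U) on D(W)={3,4,5,6,7,8} D(X)={3,5,7} D(U)={3,6,7,8}: W {3,4,5,6,7,8}->{3,4,5}; X {3,5,7}->{3,5}; U {3,6,7,8}->{6,7,8}
So after constraint 2: D(U) = {6,7,8}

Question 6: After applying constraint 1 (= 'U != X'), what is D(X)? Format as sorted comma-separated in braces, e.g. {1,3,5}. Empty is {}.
Constraint 1 (U != X) on D(U)={3,6,7,8} D(X)={3,5,7}: no change
So after constraint 1: D(X) = {3,5,7}

Answer: {3,5,7}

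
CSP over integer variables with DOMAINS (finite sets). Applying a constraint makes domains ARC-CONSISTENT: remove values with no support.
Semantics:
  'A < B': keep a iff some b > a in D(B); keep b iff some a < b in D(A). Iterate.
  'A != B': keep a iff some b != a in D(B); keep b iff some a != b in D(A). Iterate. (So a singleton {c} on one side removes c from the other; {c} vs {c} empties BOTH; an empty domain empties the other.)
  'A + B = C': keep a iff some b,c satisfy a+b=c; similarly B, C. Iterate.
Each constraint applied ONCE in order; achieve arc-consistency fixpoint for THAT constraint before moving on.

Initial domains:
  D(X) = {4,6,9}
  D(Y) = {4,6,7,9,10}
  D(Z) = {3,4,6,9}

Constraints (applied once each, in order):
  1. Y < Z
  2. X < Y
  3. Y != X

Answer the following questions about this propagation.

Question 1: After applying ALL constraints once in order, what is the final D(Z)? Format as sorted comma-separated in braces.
Answer: {6,9}

Derivation:
Constraint 1 (Y < Z) on D(Y)={4,6,7,9,10} D(Z)={3,4,6,9}: Y {4,6,7,9,10}->{4,6,7}; Z {3,4,6,9}->{6,9}
Constraint 2 (X < Y) on D(X)={4,6,9} D(Y)={4,6,7}: X {4,6,9}->{4,6}; Y {4,6,7}->{6,7}
Constraint 3 (Y != X) on D(Y)={6,7} D(X)={4,6}: no change
So after all 3 constraints: D(Z) = {6,9}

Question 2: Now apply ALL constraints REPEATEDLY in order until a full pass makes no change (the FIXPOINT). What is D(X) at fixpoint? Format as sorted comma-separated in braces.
Answer: {4,6}

Derivation:
pass 0 (initial): D(X)={4,6,9}
pass 1: X {4,6,9}->{4,6}; Y {4,6,7,9,10}->{6,7}; Z {3,4,6,9}->{6,9}
pass 2: Z {6,9}->{9}
pass 3: no change
Fixpoint after 3 passes: D(X) = {4,6}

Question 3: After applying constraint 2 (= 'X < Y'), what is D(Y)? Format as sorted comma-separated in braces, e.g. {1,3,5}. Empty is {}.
Answer: {6,7}

Derivation:
Constraint 1 (Y < Z) on D(Y)={4,6,7,9,10} D(Z)={3,4,6,9}: Y {4,6,7,9,10}->{4,6,7}; Z {3,4,6,9}->{6,9}
Constraint 2 (X < Y) on D(X)={4,6,9} D(Y)={4,6,7}: X {4,6,9}->{4,6}; Y {4,6,7}->{6,7}
So after constraint 2: D(Y) = {6,7}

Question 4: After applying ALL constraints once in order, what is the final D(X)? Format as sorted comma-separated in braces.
Answer: {4,6}

Derivation:
Constraint 1 (Y < Z) on D(Y)={4,6,7,9,10} D(Z)={3,4,6,9}: Y {4,6,7,9,10}->{4,6,7}; Z {3,4,6,9}->{6,9}
Constraint 2 (X < Y) on D(X)={4,6,9} D(Y)={4,6,7}: X {4,6,9}->{4,6}; Y {4,6,7}->{6,7}
Constraint 3 (Y != X) on D(Y)={6,7} D(X)={4,6}: no change
So after all 3 constraints: D(X) = {4,6}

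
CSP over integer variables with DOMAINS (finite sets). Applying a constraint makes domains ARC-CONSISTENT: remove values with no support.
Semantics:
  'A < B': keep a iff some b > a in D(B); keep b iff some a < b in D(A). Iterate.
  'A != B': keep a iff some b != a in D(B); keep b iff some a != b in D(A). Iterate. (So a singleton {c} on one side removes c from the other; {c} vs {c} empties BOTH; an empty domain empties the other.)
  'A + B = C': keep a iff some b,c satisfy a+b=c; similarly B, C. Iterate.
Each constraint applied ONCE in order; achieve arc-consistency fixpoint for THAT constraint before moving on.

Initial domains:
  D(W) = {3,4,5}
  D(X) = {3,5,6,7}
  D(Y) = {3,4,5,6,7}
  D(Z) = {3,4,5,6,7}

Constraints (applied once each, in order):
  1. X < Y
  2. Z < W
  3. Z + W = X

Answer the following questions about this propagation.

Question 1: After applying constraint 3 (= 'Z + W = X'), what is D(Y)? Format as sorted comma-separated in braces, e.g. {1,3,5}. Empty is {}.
Constraint 1 (X < Y) on D(X)={3,5,6,7} D(Y)={3,4,5,6,7}: X {3,5,6,7}->{3,5,6}; Y {3,4,5,6,7}->{4,5,6,7}
Constraint 2 (Z < W) on D(Z)={3,4,5,6,7} D(W)={3,4,5}: Z {3,4,5,6,7}->{3,4}; W {3,4,5}->{4,5}
Constraint 3 (Z + W = X) on D(Z)={3,4} D(W)={4,5} D(X)={3,5,6}: Z {3,4}->{}; W {4,5}->{}; X {3,5,6}->{}
So after constraint 3: D(Y) = {4,5,6,7}

Answer: {4,5,6,7}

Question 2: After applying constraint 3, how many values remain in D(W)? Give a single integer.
Constraint 1 (X < Y) on D(X)={3,5,6,7} D(Y)={3,4,5,6,7}: X {3,5,6,7}->{3,5,6}; Y {3,4,5,6,7}->{4,5,6,7}
Constraint 2 (Z < W) on D(Z)={3,4,5,6,7} D(W)={3,4,5}: Z {3,4,5,6,7}->{3,4}; W {3,4,5}->{4,5}
Constraint 3 (Z + W = X) on D(Z)={3,4} D(W)={4,5} D(X)={3,5,6}: Z {3,4}->{}; W {4,5}->{}; X {3,5,6}->{}
So after constraint 3: D(W)={}, size = 0

Answer: 0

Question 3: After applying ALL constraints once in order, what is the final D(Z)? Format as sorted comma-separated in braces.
Answer: {}

Derivation:
Constraint 1 (X < Y) on D(X)={3,5,6,7} D(Y)={3,4,5,6,7}: X {3,5,6,7}->{3,5,6}; Y {3,4,5,6,7}->{4,5,6,7}
Constraint 2 (Z < W) on D(Z)={3,4,5,6,7} D(W)={3,4,5}: Z {3,4,5,6,7}->{3,4}; W {3,4,5}->{4,5}
Constraint 3 (Z + W = X) on D(Z)={3,4} D(W)={4,5} D(X)={3,5,6}: Z {3,4}->{}; W {4,5}->{}; X {3,5,6}->{}
So after all 3 constraints: D(Z) = {}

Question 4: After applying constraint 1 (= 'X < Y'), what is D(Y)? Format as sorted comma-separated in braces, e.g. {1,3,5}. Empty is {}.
Answer: {4,5,6,7}

Derivation:
Constraint 1 (X < Y) on D(X)={3,5,6,7} D(Y)={3,4,5,6,7}: X {3,5,6,7}->{3,5,6}; Y {3,4,5,6,7}->{4,5,6,7}
So after constraint 1: D(Y) = {4,5,6,7}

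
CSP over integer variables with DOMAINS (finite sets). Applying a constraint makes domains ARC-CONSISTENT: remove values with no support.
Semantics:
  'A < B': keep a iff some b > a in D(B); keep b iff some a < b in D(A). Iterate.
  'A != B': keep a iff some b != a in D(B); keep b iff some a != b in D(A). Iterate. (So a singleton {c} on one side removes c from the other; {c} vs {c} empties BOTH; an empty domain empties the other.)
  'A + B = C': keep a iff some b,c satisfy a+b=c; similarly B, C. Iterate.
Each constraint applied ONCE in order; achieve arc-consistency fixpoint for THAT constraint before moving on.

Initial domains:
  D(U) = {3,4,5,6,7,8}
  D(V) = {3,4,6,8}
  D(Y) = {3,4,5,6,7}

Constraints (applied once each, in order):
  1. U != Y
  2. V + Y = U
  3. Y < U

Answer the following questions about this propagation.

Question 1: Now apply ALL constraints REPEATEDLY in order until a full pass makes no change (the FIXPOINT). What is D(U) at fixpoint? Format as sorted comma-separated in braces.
pass 0 (initial): D(U)={3,4,5,6,7,8}
pass 1: U {3,4,5,6,7,8}->{6,7,8}; V {3,4,6,8}->{3,4}; Y {3,4,5,6,7}->{3,4,5}
pass 2: no change
Fixpoint after 2 passes: D(U) = {6,7,8}

Answer: {6,7,8}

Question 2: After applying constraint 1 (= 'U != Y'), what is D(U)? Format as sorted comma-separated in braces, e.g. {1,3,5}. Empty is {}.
Answer: {3,4,5,6,7,8}

Derivation:
Constraint 1 (U != Y) on D(U)={3,4,5,6,7,8} D(Y)={3,4,5,6,7}: no change
So after constraint 1: D(U) = {3,4,5,6,7,8}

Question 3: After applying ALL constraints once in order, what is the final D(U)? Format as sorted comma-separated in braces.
Answer: {6,7,8}

Derivation:
Constraint 1 (U != Y) on D(U)={3,4,5,6,7,8} D(Y)={3,4,5,6,7}: no change
Constraint 2 (V + Y = U) on D(V)={3,4,6,8} D(Y)={3,4,5,6,7} D(U)={3,4,5,6,7,8}: V {3,4,6,8}->{3,4}; Y {3,4,5,6,7}->{3,4,5}; U {3,4,5,6,7,8}->{6,7,8}
Constraint 3 (Y < U) on D(Y)={3,4,5} D(U)={6,7,8}: no change
So after all 3 constraints: D(U) = {6,7,8}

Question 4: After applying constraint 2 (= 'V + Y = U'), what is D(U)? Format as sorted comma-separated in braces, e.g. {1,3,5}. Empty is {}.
Answer: {6,7,8}

Derivation:
Constraint 1 (U != Y) on D(U)={3,4,5,6,7,8} D(Y)={3,4,5,6,7}: no change
Constraint 2 (V + Y = U) on D(V)={3,4,6,8} D(Y)={3,4,5,6,7} D(U)={3,4,5,6,7,8}: V {3,4,6,8}->{3,4}; Y {3,4,5,6,7}->{3,4,5}; U {3,4,5,6,7,8}->{6,7,8}
So after constraint 2: D(U) = {6,7,8}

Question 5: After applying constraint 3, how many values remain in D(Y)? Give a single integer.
Constraint 1 (U != Y) on D(U)={3,4,5,6,7,8} D(Y)={3,4,5,6,7}: no change
Constraint 2 (V + Y = U) on D(V)={3,4,6,8} D(Y)={3,4,5,6,7} D(U)={3,4,5,6,7,8}: V {3,4,6,8}->{3,4}; Y {3,4,5,6,7}->{3,4,5}; U {3,4,5,6,7,8}->{6,7,8}
Constraint 3 (Y < U) on D(Y)={3,4,5} D(U)={6,7,8}: no change
So after constraint 3: D(Y)={3,4,5}, size = 3

Answer: 3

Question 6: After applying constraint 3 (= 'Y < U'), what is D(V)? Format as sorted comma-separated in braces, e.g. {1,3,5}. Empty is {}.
Constraint 1 (U != Y) on D(U)={3,4,5,6,7,8} D(Y)={3,4,5,6,7}: no change
Constraint 2 (V + Y = U) on D(V)={3,4,6,8} D(Y)={3,4,5,6,7} D(U)={3,4,5,6,7,8}: V {3,4,6,8}->{3,4}; Y {3,4,5,6,7}->{3,4,5}; U {3,4,5,6,7,8}->{6,7,8}
Constraint 3 (Y < U) on D(Y)={3,4,5} D(U)={6,7,8}: no change
So after constraint 3: D(V) = {3,4}

Answer: {3,4}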